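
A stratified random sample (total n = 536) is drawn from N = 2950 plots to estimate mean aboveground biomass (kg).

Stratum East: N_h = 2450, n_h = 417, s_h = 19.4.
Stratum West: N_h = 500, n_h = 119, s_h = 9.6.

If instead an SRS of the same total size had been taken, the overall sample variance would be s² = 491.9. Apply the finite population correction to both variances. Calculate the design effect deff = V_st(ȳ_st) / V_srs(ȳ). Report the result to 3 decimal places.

deff ≈ 0.710

V̂(ȳ_st) = Σ W_h² (1 − n_h/N_h) s_h²/n_h, with W_h = N_h/N and N = 2950:
  stratum East: (2450/2950)²·(1 − 417/2450)·19.4²/417 = 0.516567
  stratum West: (500/2950)²·(1 − 119/500)·9.6²/119 = 0.016953
V_st = 0.53352
V_srs = (1 − 536/2950)·491.9/536 = 0.750978
deff = V_st / V_srs = 0.53352/0.750978 = 0.7104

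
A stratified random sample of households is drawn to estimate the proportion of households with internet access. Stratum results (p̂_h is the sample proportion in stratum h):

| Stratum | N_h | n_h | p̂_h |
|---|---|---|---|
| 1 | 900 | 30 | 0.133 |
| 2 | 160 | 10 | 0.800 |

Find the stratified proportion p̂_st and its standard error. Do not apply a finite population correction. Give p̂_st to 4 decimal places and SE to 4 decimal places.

N = 1060; stratum weights W_h = N_h/N.
p̂_st = Σ W_h p̂_h = (900·0.133 + 160·0.800)/1060 = 0.23368
V̂(p̂_st) = Σ W_h² p̂_h(1−p̂_h)/(n_h−1):
  stratum 1: (900/1060)²·0.133·0.867/29 = 0.00286646
  stratum 2: (160/1060)²·0.800·0.200/9 = 0.000405047
V̂(p̂_st) = 0.00327151; SE = √V̂ = 0.0571971

p̂_st ≈ 0.2337, SE ≈ 0.0572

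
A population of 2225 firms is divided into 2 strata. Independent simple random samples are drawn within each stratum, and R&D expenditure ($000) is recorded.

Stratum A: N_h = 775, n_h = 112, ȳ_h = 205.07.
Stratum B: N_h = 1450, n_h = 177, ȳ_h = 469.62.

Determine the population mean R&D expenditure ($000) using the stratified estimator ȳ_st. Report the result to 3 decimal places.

N = Σ N_h = 2225. Stratum weights W_h = N_h/N.
ȳ_st = (775·205.07 + 1450·469.62) / 2225 = 377.47337

ȳ_st ≈ 377.473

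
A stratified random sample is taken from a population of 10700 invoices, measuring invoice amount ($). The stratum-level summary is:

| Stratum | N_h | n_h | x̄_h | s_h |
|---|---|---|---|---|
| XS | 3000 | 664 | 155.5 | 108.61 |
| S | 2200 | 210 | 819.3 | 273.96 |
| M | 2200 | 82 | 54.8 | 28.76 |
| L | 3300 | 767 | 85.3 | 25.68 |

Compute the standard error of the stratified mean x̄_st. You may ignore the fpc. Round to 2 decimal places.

SE(x̄_st) ≈ 4.12

V̂(x̄_st) = Σ W_h² s_h²/n_h, with W_h = N_h/N and N = 10700:
  stratum XS: (3000/10700)²·108.61²/664 = 1.39652
  stratum S: (2200/10700)²·273.96²/210 = 15.1089
  stratum M: (2200/10700)²·28.76²/82 = 0.426424
  stratum L: (3300/10700)²·25.68²/767 = 0.0817815
V̂(x̄_st) = 17.0136
SE(x̄_st) = √17.0136 = 4.12476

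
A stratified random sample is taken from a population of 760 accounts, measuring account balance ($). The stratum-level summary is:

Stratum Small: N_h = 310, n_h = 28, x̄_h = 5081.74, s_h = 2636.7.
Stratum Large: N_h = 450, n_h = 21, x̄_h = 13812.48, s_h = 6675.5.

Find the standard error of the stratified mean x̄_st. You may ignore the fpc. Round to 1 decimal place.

V̂(x̄_st) = Σ W_h² s_h²/n_h, with W_h = N_h/N and N = 760:
  stratum Small: (310/760)²·2636.7²/28 = 41310.4
  stratum Large: (450/760)²·6675.5²/21 = 743954
V̂(x̄_st) = 785265
SE(x̄_st) = √785265 = 886.152

SE(x̄_st) ≈ 886.2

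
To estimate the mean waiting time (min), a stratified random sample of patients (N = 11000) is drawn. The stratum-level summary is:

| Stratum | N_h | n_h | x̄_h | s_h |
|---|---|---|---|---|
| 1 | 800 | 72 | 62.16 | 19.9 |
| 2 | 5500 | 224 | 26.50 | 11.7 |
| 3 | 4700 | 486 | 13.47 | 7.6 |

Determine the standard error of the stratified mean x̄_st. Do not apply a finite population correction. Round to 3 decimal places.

V̂(x̄_st) = Σ W_h² s_h²/n_h, with W_h = N_h/N and N = 11000:
  stratum 1: (800/11000)²·19.9²/72 = 0.0290916
  stratum 2: (5500/11000)²·11.7²/224 = 0.152779
  stratum 3: (4700/11000)²·7.6²/486 = 0.0216971
V̂(x̄_st) = 0.203568
SE(x̄_st) = √0.203568 = 0.451185

SE(x̄_st) ≈ 0.451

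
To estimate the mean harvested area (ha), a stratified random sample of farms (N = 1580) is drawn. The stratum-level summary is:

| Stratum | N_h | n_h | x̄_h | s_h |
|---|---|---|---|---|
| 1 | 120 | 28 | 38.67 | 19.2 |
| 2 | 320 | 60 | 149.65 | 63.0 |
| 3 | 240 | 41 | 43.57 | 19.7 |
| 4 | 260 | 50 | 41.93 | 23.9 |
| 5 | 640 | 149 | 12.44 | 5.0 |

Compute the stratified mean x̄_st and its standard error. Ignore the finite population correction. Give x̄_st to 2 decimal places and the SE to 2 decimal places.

x̄_st = Σ W_h x̄_h = (120·38.67 + 320·149.65 + 240·43.57 + 260·41.93 + 640·12.44)/1580 = 51.80291
V̂(x̄_st) = Σ W_h² s_h²/n_h, with W_h = N_h/N and N = 1580:
  stratum 1: (120/1580)²·19.2²/28 = 0.0759439
  stratum 2: (320/1580)²·63.0²/60 = 2.71341
  stratum 3: (240/1580)²·19.7²/41 = 0.218402
  stratum 4: (260/1580)²·23.9²/50 = 0.309356
  stratum 5: (640/1580)²·5.0²/149 = 0.0275296
V̂(x̄_st) = 3.34464
SE(x̄_st) = √3.34464 = 1.82884

x̄_st ≈ 51.80, SE ≈ 1.83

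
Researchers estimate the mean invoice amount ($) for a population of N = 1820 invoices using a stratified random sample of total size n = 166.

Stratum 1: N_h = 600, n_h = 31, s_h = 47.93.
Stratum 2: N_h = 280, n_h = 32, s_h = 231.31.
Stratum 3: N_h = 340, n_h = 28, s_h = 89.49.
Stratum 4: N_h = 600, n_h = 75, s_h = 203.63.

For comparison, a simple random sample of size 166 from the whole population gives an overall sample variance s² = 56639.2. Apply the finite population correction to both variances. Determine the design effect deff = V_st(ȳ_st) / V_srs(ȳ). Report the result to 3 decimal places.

V̂(ȳ_st) = Σ W_h² (1 − n_h/N_h) s_h²/n_h, with W_h = N_h/N and N = 1820:
  stratum 1: (600/1820)²·(1 − 31/600)·47.93²/31 = 7.6379
  stratum 2: (280/1820)²·(1 − 32/280)·231.31²/32 = 35.0514
  stratum 3: (340/1820)²·(1 − 28/340)·89.49²/28 = 9.15971
  stratum 4: (600/1820)²·(1 − 75/600)·203.63²/75 = 52.5763
V_st = 104.425
V_srs = (1 − 166/1820)·56639.2/166 = 310.08
deff = V_st / V_srs = 104.425/310.08 = 0.3368

deff ≈ 0.337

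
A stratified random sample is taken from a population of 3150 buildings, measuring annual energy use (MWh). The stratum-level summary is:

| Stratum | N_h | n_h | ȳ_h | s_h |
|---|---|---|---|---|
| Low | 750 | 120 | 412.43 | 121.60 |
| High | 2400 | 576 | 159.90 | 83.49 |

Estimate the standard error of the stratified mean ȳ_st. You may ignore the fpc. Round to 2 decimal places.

SE(ȳ_st) ≈ 3.74

V̂(ȳ_st) = Σ W_h² s_h²/n_h, with W_h = N_h/N and N = 3150:
  stratum Low: (750/3150)²·121.60²/120 = 6.98534
  stratum High: (2400/3150)²·83.49²/576 = 7.02502
V̂(ȳ_st) = 14.0104
SE(ȳ_st) = √14.0104 = 3.74304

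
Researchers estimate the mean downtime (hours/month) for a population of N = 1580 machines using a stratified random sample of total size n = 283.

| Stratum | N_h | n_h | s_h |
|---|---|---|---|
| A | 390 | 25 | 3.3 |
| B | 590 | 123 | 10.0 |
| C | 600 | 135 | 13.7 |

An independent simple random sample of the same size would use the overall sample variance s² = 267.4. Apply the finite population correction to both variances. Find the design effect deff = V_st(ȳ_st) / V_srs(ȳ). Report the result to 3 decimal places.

deff ≈ 0.348

V̂(ȳ_st) = Σ W_h² (1 − n_h/N_h) s_h²/n_h, with W_h = N_h/N and N = 1580:
  stratum A: (390/1580)²·(1 − 25/390)·3.3²/25 = 0.0248388
  stratum B: (590/1580)²·(1 − 123/590)·10.0²/123 = 0.0897325
  stratum C: (600/1580)²·(1 − 135/600)·13.7²/135 = 0.155381
V_st = 0.269952
V_srs = (1 − 283/1580)·267.4/283 = 0.775636
deff = V_st / V_srs = 0.269952/0.775636 = 0.3480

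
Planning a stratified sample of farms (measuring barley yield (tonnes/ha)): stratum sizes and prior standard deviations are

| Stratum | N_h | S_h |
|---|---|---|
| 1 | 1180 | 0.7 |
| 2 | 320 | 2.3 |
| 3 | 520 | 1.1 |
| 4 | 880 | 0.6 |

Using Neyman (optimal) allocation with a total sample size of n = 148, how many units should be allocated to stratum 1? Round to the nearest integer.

46

Neyman allocation: n_h = n · N_h S_h / Σ N_i S_i, with n = 148.
  stratum 1: N_h·S_h = 1180·0.7 = 826.00
  stratum 2: N_h·S_h = 320·2.3 = 736.00
  stratum 3: N_h·S_h = 520·1.1 = 572.00
  stratum 4: N_h·S_h = 880·0.6 = 528.00
Σ N_h S_h = 2662.00
n for stratum 1 = 148·826.00/2662.00 = 45.923 → 46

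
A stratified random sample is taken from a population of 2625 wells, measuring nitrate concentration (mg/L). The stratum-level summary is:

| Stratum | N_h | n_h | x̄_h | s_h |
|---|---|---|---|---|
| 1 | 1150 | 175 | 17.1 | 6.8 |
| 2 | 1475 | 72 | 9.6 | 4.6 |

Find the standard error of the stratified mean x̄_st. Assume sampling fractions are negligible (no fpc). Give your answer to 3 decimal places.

V̂(x̄_st) = Σ W_h² s_h²/n_h, with W_h = N_h/N and N = 2625:
  stratum 1: (1150/2625)²·6.8²/175 = 0.0507127
  stratum 2: (1475/2625)²·4.6²/72 = 0.0927916
V̂(x̄_st) = 0.143504
SE(x̄_st) = √0.143504 = 0.37882

SE(x̄_st) ≈ 0.379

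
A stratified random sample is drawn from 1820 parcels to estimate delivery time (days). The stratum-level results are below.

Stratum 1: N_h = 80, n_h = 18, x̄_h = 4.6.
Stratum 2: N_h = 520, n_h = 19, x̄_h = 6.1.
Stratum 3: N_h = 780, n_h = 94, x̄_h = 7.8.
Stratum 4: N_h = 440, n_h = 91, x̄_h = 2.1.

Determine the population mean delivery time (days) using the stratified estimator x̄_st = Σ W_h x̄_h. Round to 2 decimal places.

N = Σ N_h = 1820. Stratum weights W_h = N_h/N.
x̄_st = (80·4.6 + 520·6.1 + 780·7.8 + 440·2.1) / 1820 = 5.7956

x̄_st ≈ 5.80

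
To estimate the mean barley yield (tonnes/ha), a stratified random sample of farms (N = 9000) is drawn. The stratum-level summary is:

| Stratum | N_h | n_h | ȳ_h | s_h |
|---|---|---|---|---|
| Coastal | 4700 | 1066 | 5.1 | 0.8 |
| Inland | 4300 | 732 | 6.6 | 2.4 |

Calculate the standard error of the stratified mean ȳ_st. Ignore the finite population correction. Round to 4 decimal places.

V̂(ȳ_st) = Σ W_h² s_h²/n_h, with W_h = N_h/N and N = 9000:
  stratum Coastal: (4700/9000)²·0.8²/1066 = 0.000163732
  stratum Inland: (4300/9000)²·2.4²/732 = 0.00179624
V̂(ȳ_st) = 0.00195997
SE(ȳ_st) = √0.00195997 = 0.0442715

SE(ȳ_st) ≈ 0.0443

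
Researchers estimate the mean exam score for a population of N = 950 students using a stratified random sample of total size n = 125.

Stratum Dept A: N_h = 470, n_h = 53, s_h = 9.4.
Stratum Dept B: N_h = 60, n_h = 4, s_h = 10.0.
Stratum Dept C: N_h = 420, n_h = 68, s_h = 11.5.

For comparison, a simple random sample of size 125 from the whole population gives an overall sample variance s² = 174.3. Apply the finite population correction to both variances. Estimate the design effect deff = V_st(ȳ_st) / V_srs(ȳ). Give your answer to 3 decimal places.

deff ≈ 0.639

V̂(ȳ_st) = Σ W_h² (1 − n_h/N_h) s_h²/n_h, with W_h = N_h/N and N = 950:
  stratum Dept A: (470/950)²·(1 − 53/470)·9.4²/53 = 0.362048
  stratum Dept B: (60/950)²·(1 − 4/60)·10.0²/4 = 0.0930748
  stratum Dept C: (420/950)²·(1 − 68/420)·11.5²/68 = 0.31859
V_st = 0.773713
V_srs = (1 − 125/950)·174.3/125 = 1.21093
deff = V_st / V_srs = 0.773713/1.21093 = 0.6389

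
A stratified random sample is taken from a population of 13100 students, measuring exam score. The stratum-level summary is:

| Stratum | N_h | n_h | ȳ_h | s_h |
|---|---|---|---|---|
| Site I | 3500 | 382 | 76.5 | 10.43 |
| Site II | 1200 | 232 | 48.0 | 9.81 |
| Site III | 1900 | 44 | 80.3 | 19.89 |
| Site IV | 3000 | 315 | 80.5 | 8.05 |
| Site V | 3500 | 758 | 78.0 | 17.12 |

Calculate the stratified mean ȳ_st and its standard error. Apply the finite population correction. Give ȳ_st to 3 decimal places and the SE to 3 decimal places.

ȳ_st = Σ W_h ȳ_h = (3500·76.5 + 1200·48.0 + 1900·80.3 + 3000·80.5 + 3500·78.0)/13100 = 75.75725
V̂(ȳ_st) = Σ W_h² (1 − n_h/N_h) s_h²/n_h, with W_h = N_h/N and N = 13100:
  stratum Site I: (3500/13100)²·(1 − 382/3500)·10.43²/382 = 0.0181095
  stratum Site II: (1200/13100)²·(1 − 232/1200)·9.81²/232 = 0.00280779
  stratum Site III: (1900/13100)²·(1 − 44/1900)·19.89²/44 = 0.184759
  stratum Site IV: (3000/13100)²·(1 − 315/3000)·8.05²/315 = 0.00965615
  stratum Site V: (3500/13100)²·(1 − 758/3500)·17.12²/758 = 0.0216238
V̂(ȳ_st) = 0.236956
SE(ȳ_st) = √0.236956 = 0.486782

ȳ_st ≈ 75.757, SE ≈ 0.487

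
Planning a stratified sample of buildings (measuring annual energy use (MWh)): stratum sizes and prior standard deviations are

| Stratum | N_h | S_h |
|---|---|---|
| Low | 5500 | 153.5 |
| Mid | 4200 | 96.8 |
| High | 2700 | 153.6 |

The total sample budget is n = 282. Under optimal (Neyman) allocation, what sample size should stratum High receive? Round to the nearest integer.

70

Neyman allocation: n_h = n · N_h S_h / Σ N_i S_i, with n = 282.
  stratum Low: N_h·S_h = 5500·153.5 = 844250.00
  stratum Mid: N_h·S_h = 4200·96.8 = 406560.00
  stratum High: N_h·S_h = 2700·153.6 = 414720.00
Σ N_h S_h = 1665530.00
n for stratum High = 282·414720.00/1665530.00 = 70.219 → 70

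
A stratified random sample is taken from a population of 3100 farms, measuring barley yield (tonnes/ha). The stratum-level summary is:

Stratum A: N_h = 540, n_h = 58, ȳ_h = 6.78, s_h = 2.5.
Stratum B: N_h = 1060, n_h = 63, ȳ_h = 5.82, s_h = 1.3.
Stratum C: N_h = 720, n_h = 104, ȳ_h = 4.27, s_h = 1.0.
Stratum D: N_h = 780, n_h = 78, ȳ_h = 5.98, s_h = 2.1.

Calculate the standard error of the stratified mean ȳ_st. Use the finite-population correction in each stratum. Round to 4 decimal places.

SE(ȳ_st) ≈ 0.0976

V̂(ȳ_st) = Σ W_h² (1 − n_h/N_h) s_h²/n_h, with W_h = N_h/N and N = 3100:
  stratum A: (540/3100)²·(1 − 58/540)·2.5²/58 = 0.00291857
  stratum B: (1060/3100)²·(1 − 63/1060)·1.3²/63 = 0.00295001
  stratum C: (720/3100)²·(1 − 104/720)·1.0²/104 = 0.000443769
  stratum D: (780/3100)²·(1 − 78/780)·2.1²/78 = 0.00322146
V̂(ȳ_st) = 0.0095338
SE(ȳ_st) = √0.0095338 = 0.0976412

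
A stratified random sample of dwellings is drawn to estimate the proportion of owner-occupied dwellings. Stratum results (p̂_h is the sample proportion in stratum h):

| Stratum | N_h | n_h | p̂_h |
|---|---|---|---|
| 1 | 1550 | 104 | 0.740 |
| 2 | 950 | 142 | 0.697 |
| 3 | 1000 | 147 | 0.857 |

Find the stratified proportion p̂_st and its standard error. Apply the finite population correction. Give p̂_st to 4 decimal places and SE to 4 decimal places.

N = 3500; stratum weights W_h = N_h/N.
p̂_st = Σ W_h p̂_h = (1550·0.740 + 950·0.697 + 1000·0.857)/3500 = 0.76176
V̂(p̂_st) = Σ W_h² (1 − n_h/N_h) p̂_h(1−p̂_h)/(n_h−1):
  stratum 1: (1550/3500)²·(1 − 104/1550)·0.740·0.260/103 = 0.000341768
  stratum 2: (950/3500)²·(1 − 142/950)·0.697·0.303/141 = 9.38545e-05
  stratum 3: (1000/3500)²·(1 − 147/1000)·0.857·0.143/146 = 5.8449e-05
V̂(p̂_st) = 0.000494072; SE = √V̂ = 0.0222277

p̂_st ≈ 0.7618, SE ≈ 0.0222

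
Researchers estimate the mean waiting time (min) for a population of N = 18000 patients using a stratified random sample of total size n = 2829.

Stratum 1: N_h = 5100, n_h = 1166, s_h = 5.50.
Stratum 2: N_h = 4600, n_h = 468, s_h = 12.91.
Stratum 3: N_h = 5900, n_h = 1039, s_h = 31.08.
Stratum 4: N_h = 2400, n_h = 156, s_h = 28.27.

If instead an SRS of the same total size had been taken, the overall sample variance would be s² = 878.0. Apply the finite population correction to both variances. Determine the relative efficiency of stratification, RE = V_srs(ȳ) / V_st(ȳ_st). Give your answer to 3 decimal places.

RE ≈ 1.377

V̂(ȳ_st) = Σ W_h² (1 − n_h/N_h) s_h²/n_h, with W_h = N_h/N and N = 18000:
  stratum 1: (5100/18000)²·(1 − 1166/5100)·5.50²/1166 = 0.00160652
  stratum 2: (4600/18000)²·(1 − 468/4600)·12.91²/468 = 0.020892
  stratum 3: (5900/18000)²·(1 − 1039/5900)·31.08²/1039 = 0.0822961
  stratum 4: (2400/18000)²·(1 − 156/2400)·28.27²/156 = 0.0851562
V_st = 0.189951
V_srs = (1 − 2829/18000)·878.0/2829 = 0.261579
Relative efficiency = V_srs / V_st = 0.261579/0.189951 = 1.3771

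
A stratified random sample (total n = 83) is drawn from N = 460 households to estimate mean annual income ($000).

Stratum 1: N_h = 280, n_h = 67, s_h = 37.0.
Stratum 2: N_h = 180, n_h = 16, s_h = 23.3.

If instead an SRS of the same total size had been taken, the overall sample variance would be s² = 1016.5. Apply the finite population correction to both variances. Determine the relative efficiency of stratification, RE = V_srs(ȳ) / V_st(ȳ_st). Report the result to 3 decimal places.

V̂(ȳ_st) = Σ W_h² (1 − n_h/N_h) s_h²/n_h, with W_h = N_h/N and N = 460:
  stratum 1: (280/460)²·(1 − 67/280)·37.0²/67 = 5.75905
  stratum 2: (180/460)²·(1 − 16/180)·23.3²/16 = 4.73361
V_st = 10.4927
V_srs = (1 − 83/460)·1016.5/83 = 10.0372
Relative efficiency = V_srs / V_st = 10.0372/10.4927 = 0.9566

RE ≈ 0.957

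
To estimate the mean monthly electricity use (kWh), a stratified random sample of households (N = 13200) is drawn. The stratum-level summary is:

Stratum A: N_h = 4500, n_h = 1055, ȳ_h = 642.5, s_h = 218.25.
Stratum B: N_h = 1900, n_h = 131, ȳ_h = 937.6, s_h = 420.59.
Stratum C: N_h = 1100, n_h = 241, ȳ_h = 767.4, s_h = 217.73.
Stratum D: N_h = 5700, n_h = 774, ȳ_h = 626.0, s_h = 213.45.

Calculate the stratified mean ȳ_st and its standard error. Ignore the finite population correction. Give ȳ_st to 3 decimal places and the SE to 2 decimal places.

ȳ_st = Σ W_h ȳ_h = (4500·642.5 + 1900·937.6 + 1100·767.4 + 5700·626.0)/13200 = 688.25985
V̂(ȳ_st) = Σ W_h² s_h²/n_h, with W_h = N_h/N and N = 13200:
  stratum A: (4500/13200)²·218.25²/1055 = 5.24727
  stratum B: (1900/13200)²·420.59²/131 = 27.9773
  stratum C: (1100/13200)²·217.73²/241 = 1.36602
  stratum D: (5700/13200)²·213.45²/774 = 10.9762
V̂(ȳ_st) = 45.5668
SE(ȳ_st) = √45.5668 = 6.75032

ȳ_st ≈ 688.260, SE ≈ 6.75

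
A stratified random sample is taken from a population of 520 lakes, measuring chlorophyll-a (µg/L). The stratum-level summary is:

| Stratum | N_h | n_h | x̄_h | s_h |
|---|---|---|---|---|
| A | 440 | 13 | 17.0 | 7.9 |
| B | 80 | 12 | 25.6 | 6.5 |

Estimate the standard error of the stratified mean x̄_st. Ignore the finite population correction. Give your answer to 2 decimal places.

SE(x̄_st) ≈ 1.88

V̂(x̄_st) = Σ W_h² s_h²/n_h, with W_h = N_h/N and N = 520:
  stratum A: (440/520)²·7.9²/13 = 3.43724
  stratum B: (80/520)²·6.5²/12 = 0.0833333
V̂(x̄_st) = 3.52057
SE(x̄_st) = √3.52057 = 1.87632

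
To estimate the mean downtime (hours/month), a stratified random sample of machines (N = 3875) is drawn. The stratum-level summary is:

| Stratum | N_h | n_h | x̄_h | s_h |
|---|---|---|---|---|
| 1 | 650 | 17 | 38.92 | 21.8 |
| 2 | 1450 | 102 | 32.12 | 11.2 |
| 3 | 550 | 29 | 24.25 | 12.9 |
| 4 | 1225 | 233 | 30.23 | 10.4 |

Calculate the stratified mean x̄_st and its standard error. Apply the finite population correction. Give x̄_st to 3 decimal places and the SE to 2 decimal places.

x̄_st = Σ W_h x̄_h = (650·38.92 + 1450·32.12 + 550·24.25 + 1225·30.23)/3875 = 31.54613
V̂(x̄_st) = Σ W_h² (1 − n_h/N_h) s_h²/n_h, with W_h = N_h/N and N = 3875:
  stratum 1: (650/3875)²·(1 − 17/650)·21.8²/17 = 0.766016
  stratum 2: (1450/3875)²·(1 − 102/1450)·11.2²/102 = 0.160085
  stratum 3: (550/3875)²·(1 − 29/550)·12.9²/29 = 0.109506
  stratum 4: (1225/3875)²·(1 − 233/1225)·10.4²/233 = 0.0375677
V̂(x̄_st) = 1.07317
SE(x̄_st) = √1.07317 = 1.03594

x̄_st ≈ 31.546, SE ≈ 1.04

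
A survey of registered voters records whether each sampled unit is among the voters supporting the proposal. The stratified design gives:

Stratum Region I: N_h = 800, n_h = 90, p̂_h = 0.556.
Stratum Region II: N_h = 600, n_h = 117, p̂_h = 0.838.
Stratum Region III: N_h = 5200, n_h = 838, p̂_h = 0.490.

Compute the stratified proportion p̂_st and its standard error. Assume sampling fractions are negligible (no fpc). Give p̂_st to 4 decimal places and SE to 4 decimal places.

N = 6600; stratum weights W_h = N_h/N.
p̂_st = Σ W_h p̂_h = (800·0.556 + 600·0.838 + 5200·0.490)/6600 = 0.52964
V̂(p̂_st) = Σ W_h² p̂_h(1−p̂_h)/(n_h−1):
  stratum Region I: (800/6600)²·0.556·0.444/89 = 4.0753e-05
  stratum Region II: (600/6600)²·0.838·0.162/116 = 9.67199e-06
  stratum Region III: (5200/6600)²·0.490·0.510/837 = 0.000185336
V̂(p̂_st) = 0.000235761; SE = √V̂ = 0.0153545

p̂_st ≈ 0.5296, SE ≈ 0.0154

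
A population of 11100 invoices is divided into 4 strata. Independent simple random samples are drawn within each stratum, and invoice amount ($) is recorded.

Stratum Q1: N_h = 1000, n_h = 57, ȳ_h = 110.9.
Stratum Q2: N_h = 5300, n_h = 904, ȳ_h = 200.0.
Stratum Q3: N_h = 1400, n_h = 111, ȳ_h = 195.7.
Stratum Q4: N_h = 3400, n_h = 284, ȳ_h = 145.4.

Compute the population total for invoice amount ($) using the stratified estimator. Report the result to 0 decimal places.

τ̂_st = Σ N_h ȳ_h = 1000·110.9 + 5300·200.0 + 1400·195.7 + 3400·145.4 = 1939240

τ̂_st ≈ 1939240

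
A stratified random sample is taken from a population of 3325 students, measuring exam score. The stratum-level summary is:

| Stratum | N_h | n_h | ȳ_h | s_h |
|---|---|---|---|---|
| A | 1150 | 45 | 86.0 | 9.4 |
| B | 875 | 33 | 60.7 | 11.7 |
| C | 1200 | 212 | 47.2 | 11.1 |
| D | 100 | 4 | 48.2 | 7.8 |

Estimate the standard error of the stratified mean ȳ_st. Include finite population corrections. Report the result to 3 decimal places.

V̂(ȳ_st) = Σ W_h² (1 − n_h/N_h) s_h²/n_h, with W_h = N_h/N and N = 3325:
  stratum A: (1150/3325)²·(1 − 45/1150)·9.4²/45 = 0.225694
  stratum B: (875/3325)²·(1 − 33/875)·11.7²/33 = 0.276436
  stratum C: (1200/3325)²·(1 − 212/1200)·11.1²/212 = 0.0623254
  stratum D: (100/3325)²·(1 − 4/100)·7.8²/4 = 0.0132074
V̂(ȳ_st) = 0.577663
SE(ȳ_st) = √0.577663 = 0.760041

SE(ȳ_st) ≈ 0.760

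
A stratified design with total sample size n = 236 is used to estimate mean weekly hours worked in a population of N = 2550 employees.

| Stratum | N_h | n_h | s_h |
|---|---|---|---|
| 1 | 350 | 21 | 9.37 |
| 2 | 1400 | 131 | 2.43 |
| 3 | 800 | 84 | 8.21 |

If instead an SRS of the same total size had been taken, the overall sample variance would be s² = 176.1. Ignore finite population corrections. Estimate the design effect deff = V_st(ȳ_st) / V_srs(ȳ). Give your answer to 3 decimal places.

V̂(ȳ_st) = Σ W_h² s_h²/n_h, with W_h = N_h/N and N = 2550:
  stratum 1: (350/2550)²·9.37²/21 = 0.0787618
  stratum 2: (1400/2550)²·2.43²/131 = 0.0135868
  stratum 3: (800/2550)²·8.21²/84 = 0.0789781
V_st = 0.171327
V_srs = s²/n = 176.1/236 = 0.746186
deff = V_st / V_srs = 0.171327/0.746186 = 0.2296

deff ≈ 0.230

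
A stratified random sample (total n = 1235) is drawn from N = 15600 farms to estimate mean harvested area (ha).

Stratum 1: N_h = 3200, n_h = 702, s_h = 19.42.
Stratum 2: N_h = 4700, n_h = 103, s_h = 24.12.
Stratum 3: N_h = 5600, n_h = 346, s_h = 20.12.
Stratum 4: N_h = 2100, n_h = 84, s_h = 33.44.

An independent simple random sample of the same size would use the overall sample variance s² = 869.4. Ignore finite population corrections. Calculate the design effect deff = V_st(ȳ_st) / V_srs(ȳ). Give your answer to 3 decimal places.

deff ≈ 1.317

V̂(ȳ_st) = Σ W_h² s_h²/n_h, with W_h = N_h/N and N = 15600:
  stratum 1: (3200/15600)²·19.42²/702 = 0.0226054
  stratum 2: (4700/15600)²·24.12²/103 = 0.512701
  stratum 3: (5600/15600)²·20.12²/346 = 0.150767
  stratum 4: (2100/15600)²·33.44²/84 = 0.241236
V_st = 0.92731
V_srs = s²/n = 869.4/1235 = 0.703968
deff = V_st / V_srs = 0.92731/0.703968 = 1.3173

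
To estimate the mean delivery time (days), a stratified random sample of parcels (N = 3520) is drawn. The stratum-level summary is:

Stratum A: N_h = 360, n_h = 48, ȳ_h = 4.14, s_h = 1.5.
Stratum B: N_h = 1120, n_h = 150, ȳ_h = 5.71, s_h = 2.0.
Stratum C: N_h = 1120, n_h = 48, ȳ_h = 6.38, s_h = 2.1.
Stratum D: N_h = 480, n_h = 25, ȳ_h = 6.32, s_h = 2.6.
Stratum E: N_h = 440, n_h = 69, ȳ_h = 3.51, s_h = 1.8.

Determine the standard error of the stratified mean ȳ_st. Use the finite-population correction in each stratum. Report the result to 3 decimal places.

SE(ȳ_st) ≈ 0.131

V̂(ȳ_st) = Σ W_h² (1 − n_h/N_h) s_h²/n_h, with W_h = N_h/N and N = 3520:
  stratum A: (360/3520)²·(1 − 48/360)·1.5²/48 = 0.000424926
  stratum B: (1120/3520)²·(1 − 150/1120)·2.0²/150 = 0.00233815
  stratum C: (1120/3520)²·(1 − 48/1120)·2.1²/48 = 0.00890276
  stratum D: (480/3520)²·(1 − 25/480)·2.6²/25 = 0.00476622
  stratum E: (440/3520)²·(1 − 69/440)·1.8²/69 = 0.000618639
V̂(ȳ_st) = 0.0170507
SE(ȳ_st) = √0.0170507 = 0.130578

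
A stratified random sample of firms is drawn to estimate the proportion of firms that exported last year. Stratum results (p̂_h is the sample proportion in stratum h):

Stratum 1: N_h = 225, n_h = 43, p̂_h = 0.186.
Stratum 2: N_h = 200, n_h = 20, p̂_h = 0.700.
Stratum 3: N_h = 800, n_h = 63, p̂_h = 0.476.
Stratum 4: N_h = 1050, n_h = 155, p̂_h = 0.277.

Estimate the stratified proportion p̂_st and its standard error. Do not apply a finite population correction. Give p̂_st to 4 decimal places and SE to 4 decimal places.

p̂_st ≈ 0.3752, SE ≈ 0.0299

N = 2275; stratum weights W_h = N_h/N.
p̂_st = Σ W_h p̂_h = (225·0.186 + 200·0.700 + 800·0.476 + 1050·0.277)/2275 = 0.37516
V̂(p̂_st) = Σ W_h² p̂_h(1−p̂_h)/(n_h−1):
  stratum 1: (225/2275)²·0.186·0.814/42 = 3.52606e-05
  stratum 2: (200/2275)²·0.700·0.300/19 = 8.54207e-05
  stratum 3: (800/2275)²·0.476·0.524/62 = 0.000497466
  stratum 4: (1050/2275)²·0.277·0.723/154 = 0.000277021
V̂(p̂_st) = 0.000895169; SE = √V̂ = 0.0299194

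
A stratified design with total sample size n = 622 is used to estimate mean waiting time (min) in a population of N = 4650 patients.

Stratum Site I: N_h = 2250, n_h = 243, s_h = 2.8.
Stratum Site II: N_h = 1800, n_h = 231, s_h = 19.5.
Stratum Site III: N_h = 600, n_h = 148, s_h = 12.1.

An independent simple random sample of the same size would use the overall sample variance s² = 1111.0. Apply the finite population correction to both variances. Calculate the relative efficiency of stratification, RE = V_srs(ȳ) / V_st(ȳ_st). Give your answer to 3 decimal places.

RE ≈ 6.608

V̂(ȳ_st) = Σ W_h² (1 − n_h/N_h) s_h²/n_h, with W_h = N_h/N and N = 4650:
  stratum Site I: (2250/4650)²·(1 − 243/2250)·2.8²/243 = 0.00673804
  stratum Site II: (1800/4650)²·(1 − 231/1800)·19.5²/231 = 0.215004
  stratum Site III: (600/4650)²·(1 − 148/600)·12.1²/148 = 0.0124077
V_st = 0.23415
V_srs = (1 − 622/4650)·1111.0/622 = 1.54725
Relative efficiency = V_srs / V_st = 1.54725/0.23415 = 6.6079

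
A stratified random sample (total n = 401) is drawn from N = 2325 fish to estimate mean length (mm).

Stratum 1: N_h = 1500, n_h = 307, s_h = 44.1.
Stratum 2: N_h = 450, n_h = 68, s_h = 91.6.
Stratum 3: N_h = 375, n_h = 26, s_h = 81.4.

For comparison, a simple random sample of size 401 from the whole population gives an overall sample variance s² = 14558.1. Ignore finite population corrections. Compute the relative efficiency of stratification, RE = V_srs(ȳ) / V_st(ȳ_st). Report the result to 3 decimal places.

V̂(ȳ_st) = Σ W_h² s_h²/n_h, with W_h = N_h/N and N = 2325:
  stratum 1: (1500/2325)²·44.1²/307 = 2.63679
  stratum 2: (450/2325)²·91.6²/68 = 4.62233
  stratum 3: (375/2325)²·81.4²/26 = 6.62967
V_st = 13.8888
V_srs = s²/n = 14558.1/401 = 36.3045
Relative efficiency = V_srs / V_st = 36.3045/13.8888 = 2.6139

RE ≈ 2.614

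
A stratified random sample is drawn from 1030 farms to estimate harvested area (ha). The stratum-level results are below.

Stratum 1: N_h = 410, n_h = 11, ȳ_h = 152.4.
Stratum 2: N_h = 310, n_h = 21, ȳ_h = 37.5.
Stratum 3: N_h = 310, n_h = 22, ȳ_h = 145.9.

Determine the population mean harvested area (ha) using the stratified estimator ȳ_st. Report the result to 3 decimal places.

N = Σ N_h = 1030. Stratum weights W_h = N_h/N.
ȳ_st = (410·152.4 + 310·37.5 + 310·145.9) / 1030 = 115.86214

ȳ_st ≈ 115.862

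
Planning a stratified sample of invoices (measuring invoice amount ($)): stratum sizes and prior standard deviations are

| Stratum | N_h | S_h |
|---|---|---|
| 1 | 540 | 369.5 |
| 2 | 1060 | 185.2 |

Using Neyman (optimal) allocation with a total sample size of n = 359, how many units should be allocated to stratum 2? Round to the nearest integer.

178

Neyman allocation: n_h = n · N_h S_h / Σ N_i S_i, with n = 359.
  stratum 1: N_h·S_h = 540·369.5 = 199530.00
  stratum 2: N_h·S_h = 1060·185.2 = 196312.00
Σ N_h S_h = 395842.00
n for stratum 2 = 359·196312.00/395842.00 = 178.041 → 178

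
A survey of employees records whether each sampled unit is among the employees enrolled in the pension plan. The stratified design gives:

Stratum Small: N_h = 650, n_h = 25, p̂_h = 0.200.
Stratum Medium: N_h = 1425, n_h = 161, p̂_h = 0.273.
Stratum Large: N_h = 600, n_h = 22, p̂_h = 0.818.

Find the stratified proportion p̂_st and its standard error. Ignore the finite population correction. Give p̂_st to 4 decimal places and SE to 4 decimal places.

p̂_st ≈ 0.3775, SE ≈ 0.0332

N = 2675; stratum weights W_h = N_h/N.
p̂_st = Σ W_h p̂_h = (650·0.200 + 1425·0.273 + 600·0.818)/2675 = 0.37750
V̂(p̂_st) = Σ W_h² p̂_h(1−p̂_h)/(n_h−1):
  stratum Small: (650/2675)²·0.200·0.800/24 = 0.00039363
  stratum Medium: (1425/2675)²·0.273·0.727/160 = 0.000352013
  stratum Large: (600/2675)²·0.818·0.182/21 = 0.000356665
V̂(p̂_st) = 0.00110231; SE = √V̂ = 0.033201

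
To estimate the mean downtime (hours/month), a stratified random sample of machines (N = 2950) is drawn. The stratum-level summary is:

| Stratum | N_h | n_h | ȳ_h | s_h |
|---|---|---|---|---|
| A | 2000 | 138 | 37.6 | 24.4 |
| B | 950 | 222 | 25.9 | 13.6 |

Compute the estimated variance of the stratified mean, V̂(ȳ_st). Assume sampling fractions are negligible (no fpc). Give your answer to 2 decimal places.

V̂(ȳ_st) = Σ W_h² s_h²/n_h, with W_h = N_h/N and N = 2950:
  stratum A: (2000/2950)²·24.4²/138 = 1.98297
  stratum B: (950/2950)²·13.6²/222 = 0.0864028
V̂(ȳ_st) = 2.06937

V̂(ȳ_st) ≈ 2.07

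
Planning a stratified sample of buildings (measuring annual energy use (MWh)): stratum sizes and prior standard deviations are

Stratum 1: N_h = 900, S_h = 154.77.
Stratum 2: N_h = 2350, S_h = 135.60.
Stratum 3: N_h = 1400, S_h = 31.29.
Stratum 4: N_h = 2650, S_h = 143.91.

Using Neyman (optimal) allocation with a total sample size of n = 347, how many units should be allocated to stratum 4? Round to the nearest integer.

Neyman allocation: n_h = n · N_h S_h / Σ N_i S_i, with n = 347.
  stratum 1: N_h·S_h = 900·154.77 = 139293.00
  stratum 2: N_h·S_h = 2350·135.60 = 318660.00
  stratum 3: N_h·S_h = 1400·31.29 = 43806.00
  stratum 4: N_h·S_h = 2650·143.91 = 381361.50
Σ N_h S_h = 883120.50
n for stratum 4 = 347·381361.50/883120.50 = 149.846 → 150

150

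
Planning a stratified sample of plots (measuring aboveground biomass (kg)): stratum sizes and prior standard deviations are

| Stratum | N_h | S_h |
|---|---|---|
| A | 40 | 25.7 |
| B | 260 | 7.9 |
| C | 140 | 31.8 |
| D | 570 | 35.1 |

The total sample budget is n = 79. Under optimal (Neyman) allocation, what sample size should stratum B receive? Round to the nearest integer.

Neyman allocation: n_h = n · N_h S_h / Σ N_i S_i, with n = 79.
  stratum A: N_h·S_h = 40·25.7 = 1028.00
  stratum B: N_h·S_h = 260·7.9 = 2054.00
  stratum C: N_h·S_h = 140·31.8 = 4452.00
  stratum D: N_h·S_h = 570·35.1 = 20007.00
Σ N_h S_h = 27541.00
n for stratum B = 79·2054.00/27541.00 = 5.892 → 6

6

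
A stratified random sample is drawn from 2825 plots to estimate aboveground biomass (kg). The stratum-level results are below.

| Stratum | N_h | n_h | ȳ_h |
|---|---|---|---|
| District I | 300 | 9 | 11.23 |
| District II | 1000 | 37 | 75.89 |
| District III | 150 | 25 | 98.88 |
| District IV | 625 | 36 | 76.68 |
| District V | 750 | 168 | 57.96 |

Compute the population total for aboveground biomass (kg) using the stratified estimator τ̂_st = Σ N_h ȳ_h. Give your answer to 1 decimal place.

τ̂_st = Σ N_h ȳ_h = 300·11.23 + 1000·75.89 + 150·98.88 + 625·76.68 + 750·57.96 = 185486.0

τ̂_st ≈ 185486.0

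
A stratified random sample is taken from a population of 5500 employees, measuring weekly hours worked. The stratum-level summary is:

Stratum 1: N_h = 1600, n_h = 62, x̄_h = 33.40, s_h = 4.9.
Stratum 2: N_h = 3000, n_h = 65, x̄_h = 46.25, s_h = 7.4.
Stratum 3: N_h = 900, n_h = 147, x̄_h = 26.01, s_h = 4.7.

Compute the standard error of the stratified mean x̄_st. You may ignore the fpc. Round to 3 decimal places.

SE(x̄_st) ≈ 0.536

V̂(x̄_st) = Σ W_h² s_h²/n_h, with W_h = N_h/N and N = 5500:
  stratum 1: (1600/5500)²·4.9²/62 = 0.0327729
  stratum 2: (3000/5500)²·7.4²/65 = 0.25065
  stratum 3: (900/5500)²·4.7²/147 = 0.00402382
V̂(x̄_st) = 0.287446
SE(x̄_st) = √0.287446 = 0.53614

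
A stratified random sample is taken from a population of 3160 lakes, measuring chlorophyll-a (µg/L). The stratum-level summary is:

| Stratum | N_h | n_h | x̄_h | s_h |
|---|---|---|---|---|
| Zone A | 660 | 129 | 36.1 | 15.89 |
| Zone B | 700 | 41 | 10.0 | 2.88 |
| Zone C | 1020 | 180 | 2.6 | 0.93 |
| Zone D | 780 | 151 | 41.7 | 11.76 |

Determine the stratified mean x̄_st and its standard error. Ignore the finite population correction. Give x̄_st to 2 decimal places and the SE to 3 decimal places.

x̄_st = Σ W_h x̄_h = (660·36.1 + 700·10.0 + 1020·2.6 + 780·41.7)/3160 = 20.88734
V̂(x̄_st) = Σ W_h² s_h²/n_h, with W_h = N_h/N and N = 3160:
  stratum Zone A: (660/3160)²·15.89²/129 = 0.0853831
  stratum Zone B: (700/3160)²·2.88²/41 = 0.00992711
  stratum Zone C: (1020/3160)²·0.93²/180 = 0.000500633
  stratum Zone D: (780/3160)²·11.76²/151 = 0.0558024
V̂(x̄_st) = 0.151613
SE(x̄_st) = √0.151613 = 0.389375

x̄_st ≈ 20.89, SE ≈ 0.389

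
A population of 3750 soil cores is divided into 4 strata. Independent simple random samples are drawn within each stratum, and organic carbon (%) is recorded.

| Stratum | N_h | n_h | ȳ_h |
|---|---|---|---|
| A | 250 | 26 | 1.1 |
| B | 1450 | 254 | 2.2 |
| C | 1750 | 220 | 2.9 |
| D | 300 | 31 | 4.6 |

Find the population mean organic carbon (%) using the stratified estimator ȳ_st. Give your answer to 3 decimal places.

N = Σ N_h = 3750. Stratum weights W_h = N_h/N.
ȳ_st = (250·1.1 + 1450·2.2 + 1750·2.9 + 300·4.6) / 3750 = 2.64533

ȳ_st ≈ 2.645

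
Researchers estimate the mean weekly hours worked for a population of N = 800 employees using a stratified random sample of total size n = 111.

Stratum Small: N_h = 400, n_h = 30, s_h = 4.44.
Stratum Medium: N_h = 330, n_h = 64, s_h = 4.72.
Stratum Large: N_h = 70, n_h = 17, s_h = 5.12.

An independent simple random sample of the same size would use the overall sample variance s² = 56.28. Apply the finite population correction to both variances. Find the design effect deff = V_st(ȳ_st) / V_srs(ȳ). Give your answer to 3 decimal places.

deff ≈ 0.478

V̂(ȳ_st) = Σ W_h² (1 − n_h/N_h) s_h²/n_h, with W_h = N_h/N and N = 800:
  stratum Small: (400/800)²·(1 − 30/400)·4.44²/30 = 0.151959
  stratum Medium: (330/800)²·(1 − 64/330)·4.72²/64 = 0.0477441
  stratum Large: (70/800)²·(1 − 17/70)·5.12²/17 = 0.00893892
V_st = 0.208642
V_srs = (1 − 111/800)·56.28/111 = 0.436677
deff = V_st / V_srs = 0.208642/0.436677 = 0.4778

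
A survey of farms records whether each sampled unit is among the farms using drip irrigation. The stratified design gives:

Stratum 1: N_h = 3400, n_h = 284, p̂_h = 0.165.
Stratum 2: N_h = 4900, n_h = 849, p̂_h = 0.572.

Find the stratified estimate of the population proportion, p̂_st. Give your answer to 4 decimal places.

p̂_st ≈ 0.4053

N = 8300; stratum weights W_h = N_h/N.
p̂_st = Σ W_h p̂_h = (3400·0.165 + 4900·0.572)/8300 = 0.40528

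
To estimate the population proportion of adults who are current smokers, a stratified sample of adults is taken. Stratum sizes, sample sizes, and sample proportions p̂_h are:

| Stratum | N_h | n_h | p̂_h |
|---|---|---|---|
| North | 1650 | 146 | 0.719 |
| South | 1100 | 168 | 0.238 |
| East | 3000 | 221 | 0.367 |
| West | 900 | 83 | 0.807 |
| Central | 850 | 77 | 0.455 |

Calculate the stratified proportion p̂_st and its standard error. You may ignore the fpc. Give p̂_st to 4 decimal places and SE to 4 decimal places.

N = 7500; stratum weights W_h = N_h/N.
p̂_st = Σ W_h p̂_h = (1650·0.719 + 1100·0.238 + 3000·0.367 + 900·0.807 + 850·0.455)/7500 = 0.48829
V̂(p̂_st) = Σ W_h² p̂_h(1−p̂_h)/(n_h−1):
  stratum North: (1650/7500)²·0.719·0.281/145 = 6.74392e-05
  stratum South: (1100/7500)²·0.238·0.762/167 = 2.33603e-05
  stratum East: (3000/7500)²·0.367·0.633/220 = 0.000168953
  stratum West: (900/7500)²·0.807·0.193/82 = 2.73514e-05
  stratum Central: (850/7500)²·0.455·0.545/76 = 4.19092e-05
V̂(p̂_st) = 0.000329014; SE = √V̂ = 0.0181387

p̂_st ≈ 0.4883, SE ≈ 0.0181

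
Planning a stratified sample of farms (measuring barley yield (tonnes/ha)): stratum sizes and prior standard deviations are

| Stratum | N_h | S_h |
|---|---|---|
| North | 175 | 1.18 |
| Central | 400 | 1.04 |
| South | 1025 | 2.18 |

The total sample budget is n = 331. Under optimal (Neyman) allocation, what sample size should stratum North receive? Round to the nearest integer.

Neyman allocation: n_h = n · N_h S_h / Σ N_i S_i, with n = 331.
  stratum North: N_h·S_h = 175·1.18 = 206.50
  stratum Central: N_h·S_h = 400·1.04 = 416.00
  stratum South: N_h·S_h = 1025·2.18 = 2234.50
Σ N_h S_h = 2857.00
n for stratum North = 331·206.50/2857.00 = 23.924 → 24

24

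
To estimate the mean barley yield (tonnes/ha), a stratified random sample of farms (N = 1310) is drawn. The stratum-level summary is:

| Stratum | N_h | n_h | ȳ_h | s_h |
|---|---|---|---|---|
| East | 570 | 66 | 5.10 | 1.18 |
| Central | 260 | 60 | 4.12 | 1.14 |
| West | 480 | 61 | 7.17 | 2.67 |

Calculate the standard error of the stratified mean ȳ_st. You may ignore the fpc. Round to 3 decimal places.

SE(ȳ_st) ≈ 0.143

V̂(ȳ_st) = Σ W_h² s_h²/n_h, with W_h = N_h/N and N = 1310:
  stratum East: (570/1310)²·1.18²/66 = 0.00399418
  stratum Central: (260/1310)²·1.14²/60 = 0.000853223
  stratum West: (480/1310)²·2.67²/61 = 0.0156903
V̂(ȳ_st) = 0.0205377
SE(ȳ_st) = √0.0205377 = 0.14331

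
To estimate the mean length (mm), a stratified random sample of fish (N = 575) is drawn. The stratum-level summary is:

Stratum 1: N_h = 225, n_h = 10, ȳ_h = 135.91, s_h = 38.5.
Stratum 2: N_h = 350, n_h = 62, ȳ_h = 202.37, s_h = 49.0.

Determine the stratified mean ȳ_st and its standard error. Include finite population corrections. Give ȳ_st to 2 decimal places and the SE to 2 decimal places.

ȳ_st ≈ 176.36, SE ≈ 5.79

ȳ_st = Σ W_h ȳ_h = (225·135.91 + 350·202.37)/575 = 176.36391
V̂(ȳ_st) = Σ W_h² (1 − n_h/N_h) s_h²/n_h, with W_h = N_h/N and N = 575:
  stratum 1: (225/575)²·(1 − 10/225)·38.5²/10 = 21.6874
  stratum 2: (350/575)²·(1 − 62/350)·49.0²/62 = 11.8066
V̂(ȳ_st) = 33.494
SE(ȳ_st) = √33.494 = 5.7874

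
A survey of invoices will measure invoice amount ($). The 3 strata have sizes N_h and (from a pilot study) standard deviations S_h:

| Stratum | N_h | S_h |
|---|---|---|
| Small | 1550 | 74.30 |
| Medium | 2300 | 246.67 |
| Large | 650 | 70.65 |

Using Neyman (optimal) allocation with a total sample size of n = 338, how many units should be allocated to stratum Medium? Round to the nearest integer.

263

Neyman allocation: n_h = n · N_h S_h / Σ N_i S_i, with n = 338.
  stratum Small: N_h·S_h = 1550·74.30 = 115165.00
  stratum Medium: N_h·S_h = 2300·246.67 = 567341.00
  stratum Large: N_h·S_h = 650·70.65 = 45922.50
Σ N_h S_h = 728428.50
n for stratum Medium = 338·567341.00/728428.50 = 263.253 → 263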